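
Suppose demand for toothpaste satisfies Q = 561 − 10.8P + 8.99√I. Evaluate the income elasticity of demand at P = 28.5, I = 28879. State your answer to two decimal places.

0.43

At P = 28.5, I = 28879: Q = 1780.945.
Holding P constant, ∂Q/∂I = 8.99/(2√I) = 0.0264508.
η_I = (∂Q/∂I)·(I/Q) = 0.0264508 × (28879/1780.945) = 0.43.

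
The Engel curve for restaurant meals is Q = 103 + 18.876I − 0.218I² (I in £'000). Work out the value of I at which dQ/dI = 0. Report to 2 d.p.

43.29

dQ/dI = 18.876 − 0.436I.
The good is inferior where dQ/dI < 0. Setting dQ/dI = 0 gives I = 18.876 / 0.436 = 43.29.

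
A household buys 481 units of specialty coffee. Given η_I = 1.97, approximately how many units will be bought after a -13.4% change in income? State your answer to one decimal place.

354.0

%ΔQ ≈ η × %ΔI = 1.97 × (-13.4%) = -26.398%.
New Q ≈ 481 × (1 − 0.26398) = 354.0.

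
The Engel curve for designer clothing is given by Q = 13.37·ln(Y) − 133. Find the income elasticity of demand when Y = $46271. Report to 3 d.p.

At Y = 46271: Q = 10.624.
dQ/dY = 13.37/Y = 0.00028895 at this income.
η = (dQ/dY)·(Y/Q) = 0.00028895 × (46271/10.624) = 1.258.

1.258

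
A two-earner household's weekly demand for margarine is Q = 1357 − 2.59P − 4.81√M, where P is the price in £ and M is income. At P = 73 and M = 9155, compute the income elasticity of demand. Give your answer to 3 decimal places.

At P = 73, M = 9155: Q = 707.701.
Holding P constant, ∂Q/∂M = -4.81/(2√M) = -0.0251354.
η_M = (∂Q/∂M)·(M/Q) = -0.0251354 × (9155/707.701) = -0.325.

-0.325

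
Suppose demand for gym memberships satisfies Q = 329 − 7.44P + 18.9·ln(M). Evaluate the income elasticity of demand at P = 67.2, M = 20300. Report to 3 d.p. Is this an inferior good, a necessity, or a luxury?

1.146 (luxury)

At P = 67.2, M = 20300: Q = 16.489.
Holding P constant, ∂Q/∂M = 18.9/M = 0.000931034.
η_M = (∂Q/∂M)·(M/Q) = 0.000931034 × (20300/16.489) = 1.146.
Since η > 1, this is a luxury.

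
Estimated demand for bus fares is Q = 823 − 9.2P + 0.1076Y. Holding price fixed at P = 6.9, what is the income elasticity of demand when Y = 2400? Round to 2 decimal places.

At P = 6.9, Y = 2400: Q = 1017.760.
Holding P constant, ∂Q/∂Y = 0.1076.
η_Y = (∂Q/∂Y)·(Y/Q) = 0.1076 × (2400/1017.760) = 0.25.

0.25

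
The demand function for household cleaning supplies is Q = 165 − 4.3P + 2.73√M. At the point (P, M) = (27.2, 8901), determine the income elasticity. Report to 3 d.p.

0.421

At P = 27.2, M = 8901: Q = 305.602.
Holding P constant, ∂Q/∂M = 2.73/(2√M) = 0.0144682.
η_M = (∂Q/∂M)·(M/Q) = 0.0144682 × (8901/305.602) = 0.421.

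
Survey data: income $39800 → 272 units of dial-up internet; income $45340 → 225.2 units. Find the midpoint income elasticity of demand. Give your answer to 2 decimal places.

ΔQ = 225.2 − 272 = -46.8; midpoint Q̄ = (272 + 225.2)/2 = 248.6.
ΔI = 45340 − 39800 = 5540; midpoint Ī = (39800 + 45340)/2 = 42570.
η = (ΔQ/Q̄) ÷ (ΔI/Ī) = (-46.8/248.6) ÷ (5540/42570) = -1.45.

-1.45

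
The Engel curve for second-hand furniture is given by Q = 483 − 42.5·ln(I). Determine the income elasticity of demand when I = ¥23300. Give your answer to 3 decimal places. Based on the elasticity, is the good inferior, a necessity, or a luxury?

At I = 23300: Q = 55.611.
dQ/dI = -42.5/I = -0.00182403 at this income.
η = (dQ/dI)·(I/Q) = -0.00182403 × (23300/55.611) = -0.764.
Since η < 0, the good is an inferior good.

-0.764 (inferior good)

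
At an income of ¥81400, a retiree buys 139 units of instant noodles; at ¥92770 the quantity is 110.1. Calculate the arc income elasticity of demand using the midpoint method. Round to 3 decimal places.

ΔQ = 110.1 − 139 = -28.9; midpoint Q̄ = (139 + 110.1)/2 = 124.55.
ΔI = 92770 − 81400 = 11370; midpoint Ī = (81400 + 92770)/2 = 87085.
η = (ΔQ/Q̄) ÷ (ΔI/Ī) = (-28.9/124.55) ÷ (11370/87085) = -1.777.

-1.777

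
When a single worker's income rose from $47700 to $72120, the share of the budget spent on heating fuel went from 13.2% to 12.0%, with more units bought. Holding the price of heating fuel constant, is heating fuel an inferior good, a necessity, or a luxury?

necessity

Quantity rises but the budget share falls as income rises, so 0 < η < 1.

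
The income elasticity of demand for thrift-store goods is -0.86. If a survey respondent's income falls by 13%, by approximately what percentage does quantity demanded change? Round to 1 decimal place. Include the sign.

11.2%

%ΔQ ≈ η × %ΔI = -0.86 × (-13%) = 11.2%.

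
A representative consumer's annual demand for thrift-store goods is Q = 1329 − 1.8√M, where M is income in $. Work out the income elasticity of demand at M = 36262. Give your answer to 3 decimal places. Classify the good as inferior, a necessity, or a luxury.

-0.174 (inferior good)

At M = 36262: Q = 986.233.
dQ/dM = -1.8/(2√M) = -0.00472625 at this income.
η = (dQ/dM)·(M/Q) = -0.00472625 × (36262/986.233) = -0.174.
Since η < 0, the good is an inferior good.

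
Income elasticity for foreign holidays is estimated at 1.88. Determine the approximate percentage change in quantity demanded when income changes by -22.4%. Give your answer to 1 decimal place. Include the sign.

%ΔQ ≈ η × %ΔI = 1.88 × (-22.4%) = -42.1%.

-42.1%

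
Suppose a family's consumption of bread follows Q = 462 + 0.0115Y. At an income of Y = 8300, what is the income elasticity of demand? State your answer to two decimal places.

0.17

At Y = 8300: Q = 557.450.
dQ/dY = 0.0115.
η = (dQ/dY)·(Y/Q) = 0.0115 × (8300/557.450) = 0.17.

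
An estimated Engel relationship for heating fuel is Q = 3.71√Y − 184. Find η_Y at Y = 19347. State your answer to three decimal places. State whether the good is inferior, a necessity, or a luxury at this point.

0.777 (necessity)

At Y = 19347: Q = 332.037.
dQ/dY = 3.71/(2√Y) = 0.0133364 at this income.
η = (dQ/dY)·(Y/Q) = 0.0133364 × (19347/332.037) = 0.777.
Since 0 < η < 1, the good is a necessity.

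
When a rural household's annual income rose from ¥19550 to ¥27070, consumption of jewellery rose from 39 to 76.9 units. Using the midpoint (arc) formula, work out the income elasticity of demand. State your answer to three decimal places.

ΔQ = 76.9 − 39 = 37.9; midpoint Q̄ = (39 + 76.9)/2 = 57.95.
ΔI = 27070 − 19550 = 7520; midpoint Ī = (19550 + 27070)/2 = 23310.
η = (ΔQ/Q̄) ÷ (ΔI/Ī) = (37.9/57.95) ÷ (7520/23310) = 2.027.

2.027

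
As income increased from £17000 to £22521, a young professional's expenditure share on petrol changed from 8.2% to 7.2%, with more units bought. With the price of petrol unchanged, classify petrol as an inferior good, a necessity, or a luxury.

necessity

Quantity rises but the budget share falls as income rises, so 0 < η < 1.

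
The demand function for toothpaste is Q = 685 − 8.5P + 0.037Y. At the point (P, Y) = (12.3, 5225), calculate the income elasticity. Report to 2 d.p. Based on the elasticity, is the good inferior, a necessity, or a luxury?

At P = 12.3, Y = 5225: Q = 773.775.
Holding P constant, ∂Q/∂Y = 0.037.
η_Y = (∂Q/∂Y)·(Y/Q) = 0.037 × (5225/773.775) = 0.25.
Since 0 < η < 1, this is a necessity.

0.25 (necessity)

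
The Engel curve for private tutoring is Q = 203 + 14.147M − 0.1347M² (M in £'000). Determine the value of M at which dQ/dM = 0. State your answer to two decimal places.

dQ/dM = 14.147 − 0.2694M.
The good is inferior where dQ/dM < 0. Setting dQ/dM = 0 gives M = 14.147 / 0.2694 = 52.51.

52.51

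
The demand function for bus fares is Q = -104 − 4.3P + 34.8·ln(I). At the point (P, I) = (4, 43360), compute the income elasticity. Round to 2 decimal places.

At P = 4, I = 43360: Q = 250.370.
Holding P constant, ∂Q/∂I = 34.8/I = 0.000802583.
η_I = (∂Q/∂I)·(I/Q) = 0.000802583 × (43360/250.370) = 0.14.

0.14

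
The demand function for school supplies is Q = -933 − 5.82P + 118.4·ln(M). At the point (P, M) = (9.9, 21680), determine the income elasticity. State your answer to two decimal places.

At P = 9.9, M = 21680: Q = 191.505.
Holding P constant, ∂Q/∂M = 118.4/M = 0.00546125.
η_M = (∂Q/∂M)·(M/Q) = 0.00546125 × (21680/191.505) = 0.62.

0.62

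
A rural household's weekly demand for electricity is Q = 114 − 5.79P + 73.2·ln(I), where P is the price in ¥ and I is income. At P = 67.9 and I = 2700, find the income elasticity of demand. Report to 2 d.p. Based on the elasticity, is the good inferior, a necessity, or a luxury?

0.24 (necessity)

At P = 67.9, I = 2700: Q = 299.213.
Holding P constant, ∂Q/∂I = 73.2/I = 0.0271111.
η_I = (∂Q/∂I)·(I/Q) = 0.0271111 × (2700/299.213) = 0.24.
Since 0 < η < 1, this is a necessity.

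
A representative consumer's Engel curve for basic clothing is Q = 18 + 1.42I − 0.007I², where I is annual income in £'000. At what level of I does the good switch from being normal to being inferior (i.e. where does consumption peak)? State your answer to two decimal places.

dQ/dI = 1.42 − 0.014I.
The good is inferior where dQ/dI < 0. Setting dQ/dI = 0 gives I = 1.42 / 0.014 = 101.43.

101.43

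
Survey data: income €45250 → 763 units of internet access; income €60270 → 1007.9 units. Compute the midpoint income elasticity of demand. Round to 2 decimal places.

ΔQ = 1007.9 − 763 = 244.9; midpoint Q̄ = (763 + 1007.9)/2 = 885.45.
ΔI = 60270 − 45250 = 15020; midpoint Ī = (45250 + 60270)/2 = 52760.
η = (ΔQ/Q̄) ÷ (ΔI/Ī) = (244.9/885.45) ÷ (15020/52760) = 0.97.

0.97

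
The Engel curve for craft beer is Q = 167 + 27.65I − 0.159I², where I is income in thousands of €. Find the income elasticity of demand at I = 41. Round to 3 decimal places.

0.580

At I = 41: Q = 1033.3710.
dQ/dI = 27.65 − 0.318I = 14.61200.
η = (dQ/dI)·(I/Q) = 14.61200 × (41/1033.3710) = 0.580.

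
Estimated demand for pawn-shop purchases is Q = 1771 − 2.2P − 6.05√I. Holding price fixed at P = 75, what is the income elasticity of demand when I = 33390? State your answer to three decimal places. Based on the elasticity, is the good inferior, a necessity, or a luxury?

-1.104 (inferior good)

At P = 75, I = 33390: Q = 500.488.
Holding P constant, ∂Q/∂I = -6.05/(2√I) = -0.0165545.
η_I = (∂Q/∂I)·(I/Q) = -0.0165545 × (33390/500.488) = -1.104.
Since η < 0, this is an inferior good.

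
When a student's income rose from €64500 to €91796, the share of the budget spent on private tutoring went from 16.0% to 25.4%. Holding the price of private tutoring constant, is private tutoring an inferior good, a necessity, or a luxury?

luxury

The budget share rises as income rises, so η > 1.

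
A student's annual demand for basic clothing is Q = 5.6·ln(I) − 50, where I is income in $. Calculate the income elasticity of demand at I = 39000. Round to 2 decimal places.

At I = 39000: Q = 9.199.
dQ/dI = 5.6/I = 0.00014359 at this income.
η = (dQ/dI)·(I/Q) = 0.00014359 × (39000/9.199) = 0.61.

0.61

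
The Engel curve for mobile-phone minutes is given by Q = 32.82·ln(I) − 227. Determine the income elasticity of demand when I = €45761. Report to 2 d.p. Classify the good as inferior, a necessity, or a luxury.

At I = 45761: Q = 125.198.
dQ/dI = 32.82/I = 0.000717205 at this income.
η = (dQ/dI)·(I/Q) = 0.000717205 × (45761/125.198) = 0.26.
Since 0 < η < 1, the good is a necessity.

0.26 (necessity)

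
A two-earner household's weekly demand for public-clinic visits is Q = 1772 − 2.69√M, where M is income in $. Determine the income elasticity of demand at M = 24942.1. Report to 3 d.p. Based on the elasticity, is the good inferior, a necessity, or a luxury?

At M = 24942.1: Q = 1347.166.
dQ/dM = -2.69/(2√M) = -0.00851639 at this income.
η = (dQ/dM)·(M/Q) = -0.00851639 × (24942.1/1347.166) = -0.158.
Since η < 0, the good is an inferior good.

-0.158 (inferior good)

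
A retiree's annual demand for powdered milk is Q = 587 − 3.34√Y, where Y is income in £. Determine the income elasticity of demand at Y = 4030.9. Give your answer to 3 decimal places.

-0.283

At Y = 4030.9: Q = 374.946.
dQ/dY = -3.34/(2√Y) = -0.0263036 at this income.
η = (dQ/dY)·(Y/Q) = -0.0263036 × (4030.9/374.946) = -0.283.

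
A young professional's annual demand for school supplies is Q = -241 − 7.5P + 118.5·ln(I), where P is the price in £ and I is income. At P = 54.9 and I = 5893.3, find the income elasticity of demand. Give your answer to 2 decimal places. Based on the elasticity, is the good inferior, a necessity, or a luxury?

0.32 (necessity)

At P = 54.9, I = 5893.3: Q = 376.016.
Holding P constant, ∂Q/∂I = 118.5/I = 0.0201076.
η_I = (∂Q/∂I)·(I/Q) = 0.0201076 × (5893.3/376.016) = 0.32.
Since 0 < η < 1, this is a necessity.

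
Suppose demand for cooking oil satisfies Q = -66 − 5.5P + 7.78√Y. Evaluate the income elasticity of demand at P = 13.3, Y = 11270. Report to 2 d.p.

0.60

At P = 13.3, Y = 11270: Q = 686.777.
Holding P constant, ∂Q/∂Y = 7.78/(2√Y) = 0.0366427.
η_Y = (∂Q/∂Y)·(Y/Q) = 0.0366427 × (11270/686.777) = 0.60.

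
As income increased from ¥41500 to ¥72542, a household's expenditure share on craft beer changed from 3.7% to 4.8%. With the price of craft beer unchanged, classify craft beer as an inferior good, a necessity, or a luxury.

luxury

The budget share rises as income rises, so η > 1.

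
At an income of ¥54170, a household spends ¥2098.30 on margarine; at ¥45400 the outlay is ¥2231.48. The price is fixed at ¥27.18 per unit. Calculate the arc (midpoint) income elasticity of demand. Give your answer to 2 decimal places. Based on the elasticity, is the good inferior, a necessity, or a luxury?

-0.35 (inferior good)

With a constant price, Q₁ = 2098.30/27.18 = 77.200 and Q₂ = 2231.48/27.18 = 82.100 (equivalently, work directly with expenditure since P cancels).
Midpoint %ΔQ = (2231.48 − 2098.30)/2164.89 = 0.06152; midpoint %ΔI = (45400 − 54170)/49785 = -0.17616.
η = 0.06152 / -0.17616 = -0.35.
η < 0 ⇒ inferior good.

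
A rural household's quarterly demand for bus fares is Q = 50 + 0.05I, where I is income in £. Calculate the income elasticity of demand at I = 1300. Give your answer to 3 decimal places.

0.565

At I = 1300: Q = 115.000.
dQ/dI = 0.05.
η = (dQ/dI)·(I/Q) = 0.05 × (1300/115.000) = 0.565.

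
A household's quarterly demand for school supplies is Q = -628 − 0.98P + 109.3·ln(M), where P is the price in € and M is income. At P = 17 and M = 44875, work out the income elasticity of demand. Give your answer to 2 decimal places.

0.21

At P = 17, M = 44875: Q = 526.122.
Holding P constant, ∂Q/∂M = 109.3/M = 0.00243565.
η_M = (∂Q/∂M)·(M/Q) = 0.00243565 × (44875/526.122) = 0.21.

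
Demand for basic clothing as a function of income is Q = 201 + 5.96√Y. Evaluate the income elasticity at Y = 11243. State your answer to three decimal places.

At Y = 11243: Q = 832.957.
dQ/dY = 5.96/(2√Y) = 0.0281045 at this income.
η = (dQ/dY)·(Y/Q) = 0.0281045 × (11243/832.957) = 0.379.

0.379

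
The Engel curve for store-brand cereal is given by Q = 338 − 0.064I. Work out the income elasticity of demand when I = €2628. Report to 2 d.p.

-0.99

At I = 2628: Q = 169.808.
dQ/dI = −0.064.
η = (dQ/dI)·(I/Q) = -0.064 × (2628/169.808) = -0.99.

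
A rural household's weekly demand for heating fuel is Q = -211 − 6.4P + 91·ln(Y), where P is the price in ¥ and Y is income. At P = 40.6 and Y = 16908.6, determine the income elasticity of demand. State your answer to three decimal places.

At P = 40.6, Y = 16908.6: Q = 415.098.
Holding P constant, ∂Q/∂Y = 91/Y = 0.00538188.
η_Y = (∂Q/∂Y)·(Y/Q) = 0.00538188 × (16908.6/415.098) = 0.219.

0.219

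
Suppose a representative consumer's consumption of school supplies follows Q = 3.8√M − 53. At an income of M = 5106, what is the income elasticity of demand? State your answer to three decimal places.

At M = 5106: Q = 218.534.
dQ/dM = 3.8/(2√M) = 0.0265897 at this income.
η = (dQ/dM)·(M/Q) = 0.0265897 × (5106/218.534) = 0.621.

0.621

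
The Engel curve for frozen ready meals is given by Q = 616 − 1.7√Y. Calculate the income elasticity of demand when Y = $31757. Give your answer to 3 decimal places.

At Y = 31757: Q = 313.052.
dQ/dY = -1.7/(2√Y) = -0.00476979 at this income.
η = (dQ/dY)·(Y/Q) = -0.00476979 × (31757/313.052) = -0.484.

-0.484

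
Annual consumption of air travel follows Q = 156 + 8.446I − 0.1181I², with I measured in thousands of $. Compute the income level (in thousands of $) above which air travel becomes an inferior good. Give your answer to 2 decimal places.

dQ/dI = 8.446 − 0.2362I.
The good is inferior where dQ/dI < 0. Setting dQ/dI = 0 gives I = 8.446 / 0.2362 = 35.76.

35.76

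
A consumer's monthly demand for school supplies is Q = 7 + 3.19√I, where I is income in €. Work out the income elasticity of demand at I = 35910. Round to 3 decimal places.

0.494

At I = 35910: Q = 611.503.
dQ/dI = 3.19/(2√I) = 0.00841692 at this income.
η = (dQ/dI)·(I/Q) = 0.00841692 × (35910/611.503) = 0.494.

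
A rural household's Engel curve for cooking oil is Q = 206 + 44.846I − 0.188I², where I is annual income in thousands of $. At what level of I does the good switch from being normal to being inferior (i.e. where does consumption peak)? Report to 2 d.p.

119.27

dQ/dI = 44.846 − 0.376I.
The good is inferior where dQ/dI < 0. Setting dQ/dI = 0 gives I = 44.846 / 0.376 = 119.27.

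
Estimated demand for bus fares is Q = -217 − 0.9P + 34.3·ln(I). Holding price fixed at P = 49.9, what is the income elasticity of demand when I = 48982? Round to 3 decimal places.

0.316

At P = 49.9, I = 48982: Q = 108.503.
Holding P constant, ∂Q/∂I = 34.3/I = 0.000700257.
η_I = (∂Q/∂I)·(I/Q) = 0.000700257 × (48982/108.503) = 0.316.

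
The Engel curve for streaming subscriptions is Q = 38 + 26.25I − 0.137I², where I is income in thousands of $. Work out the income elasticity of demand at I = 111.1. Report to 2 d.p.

-0.37

At I = 111.1: Q = 1263.3552.
dQ/dI = 26.25 − 0.274I = -4.19140.
η = (dQ/dI)·(I/Q) = -4.19140 × (111.1/1263.3552) = -0.37.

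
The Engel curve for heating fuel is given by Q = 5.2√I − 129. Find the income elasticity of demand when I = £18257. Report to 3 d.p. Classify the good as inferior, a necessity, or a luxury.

At I = 18257: Q = 573.616.
dQ/dI = 5.2/(2√I) = 0.0192424 at this income.
η = (dQ/dI)·(I/Q) = 0.0192424 × (18257/573.616) = 0.612.
Since 0 < η < 1, the good is a necessity.

0.612 (necessity)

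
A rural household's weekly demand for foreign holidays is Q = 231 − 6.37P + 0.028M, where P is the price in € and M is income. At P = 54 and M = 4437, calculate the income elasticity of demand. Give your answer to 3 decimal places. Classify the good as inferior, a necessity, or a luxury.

At P = 54, M = 4437: Q = 11.256.
Holding P constant, ∂Q/∂M = 0.028.
η_M = (∂Q/∂M)·(M/Q) = 0.028 × (4437/11.256) = 11.037.
Since η > 1, this is a luxury.

11.037 (luxury)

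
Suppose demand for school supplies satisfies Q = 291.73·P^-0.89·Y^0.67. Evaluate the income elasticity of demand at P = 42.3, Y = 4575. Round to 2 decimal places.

0.67

For a multiplicative demand Q = A·P^α·Y^β, the income elasticity is β everywhere.
Here β = 0.67, so η = 0.67.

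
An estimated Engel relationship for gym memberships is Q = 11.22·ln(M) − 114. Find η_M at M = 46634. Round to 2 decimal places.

At M = 46634: Q = 6.616.
dQ/dM = 11.22/M = 0.000240597 at this income.
η = (dQ/dM)·(M/Q) = 0.000240597 × (46634/6.616) = 1.70.

1.70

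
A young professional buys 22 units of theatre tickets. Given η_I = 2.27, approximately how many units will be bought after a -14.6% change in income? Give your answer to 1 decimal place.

%ΔQ ≈ η × %ΔI = 2.27 × (-14.6%) = -33.142%.
New Q ≈ 22 × (1 − 0.33142) = 14.7.

14.7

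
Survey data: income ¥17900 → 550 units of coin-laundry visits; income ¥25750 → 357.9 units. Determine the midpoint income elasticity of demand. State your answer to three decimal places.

ΔQ = 357.9 − 550 = -192.1; midpoint Q̄ = (550 + 357.9)/2 = 453.95.
ΔI = 25750 − 17900 = 7850; midpoint Ī = (17900 + 25750)/2 = 21825.
η = (ΔQ/Q̄) ÷ (ΔI/Ī) = (-192.1/453.95) ÷ (7850/21825) = -1.177.

-1.177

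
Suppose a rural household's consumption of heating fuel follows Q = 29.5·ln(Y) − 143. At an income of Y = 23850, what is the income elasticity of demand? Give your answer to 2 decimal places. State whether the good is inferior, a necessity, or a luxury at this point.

0.19 (necessity)

At Y = 23850: Q = 154.346.
dQ/dY = 29.5/Y = 0.0012369 at this income.
η = (dQ/dY)·(Y/Q) = 0.0012369 × (23850/154.346) = 0.19.
Since 0 < η < 1, the good is a necessity.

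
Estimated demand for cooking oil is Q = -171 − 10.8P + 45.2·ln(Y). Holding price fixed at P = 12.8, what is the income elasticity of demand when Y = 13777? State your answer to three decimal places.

0.372

At P = 12.8, Y = 13777: Q = 121.550.
Holding P constant, ∂Q/∂Y = 45.2/Y = 0.00328083.
η_Y = (∂Q/∂Y)·(Y/Q) = 0.00328083 × (13777/121.550) = 0.372.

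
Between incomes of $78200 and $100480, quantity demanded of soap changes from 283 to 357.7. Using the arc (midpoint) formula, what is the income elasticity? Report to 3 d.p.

0.935

ΔQ = 357.7 − 283 = 74.7; midpoint Q̄ = (283 + 357.7)/2 = 320.35.
ΔI = 100480 − 78200 = 22280; midpoint Ī = (78200 + 100480)/2 = 89340.
η = (ΔQ/Q̄) ÷ (ΔI/Ī) = (74.7/320.35) ÷ (22280/89340) = 0.935.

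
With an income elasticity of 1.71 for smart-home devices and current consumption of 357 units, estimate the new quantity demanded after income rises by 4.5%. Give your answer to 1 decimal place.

%ΔQ ≈ η × %ΔI = 1.71 × 4.5% = 7.695%.
New Q ≈ 357 × (1 + 0.07695) = 384.5.

384.5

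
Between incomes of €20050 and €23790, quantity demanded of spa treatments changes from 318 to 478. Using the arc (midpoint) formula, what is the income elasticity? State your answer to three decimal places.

2.356

ΔQ = 478 − 318 = 160; midpoint Q̄ = (318 + 478)/2 = 398.
ΔI = 23790 − 20050 = 3740; midpoint Ī = (20050 + 23790)/2 = 21920.
η = (ΔQ/Q̄) ÷ (ΔI/Ī) = (160/398) ÷ (3740/21920) = 2.356.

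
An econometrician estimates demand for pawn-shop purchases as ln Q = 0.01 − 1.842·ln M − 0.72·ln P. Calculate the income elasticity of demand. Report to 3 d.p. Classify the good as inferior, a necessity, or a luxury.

In a log-linear demand, the coefficient on ln M is the income elasticity.
So η = -1.842.
η < 0 ⇒ inferior good.

-1.842 (inferior good)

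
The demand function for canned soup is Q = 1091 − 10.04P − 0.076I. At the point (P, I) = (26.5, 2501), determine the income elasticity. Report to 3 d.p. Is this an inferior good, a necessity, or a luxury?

-0.299 (inferior good)

At P = 26.5, I = 2501: Q = 634.864.
Holding P constant, ∂Q/∂I = −0.076.
η_I = (∂Q/∂I)·(I/Q) = -0.076 × (2501/634.864) = -0.299.
Since η < 0, this is an inferior good.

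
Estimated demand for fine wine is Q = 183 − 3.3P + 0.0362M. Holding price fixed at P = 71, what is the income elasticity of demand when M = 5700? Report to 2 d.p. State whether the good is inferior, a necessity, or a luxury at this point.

At P = 71, M = 5700: Q = 155.040.
Holding P constant, ∂Q/∂M = 0.0362.
η_M = (∂Q/∂M)·(M/Q) = 0.0362 × (5700/155.040) = 1.33.
Since η > 1, this is a luxury.

1.33 (luxury)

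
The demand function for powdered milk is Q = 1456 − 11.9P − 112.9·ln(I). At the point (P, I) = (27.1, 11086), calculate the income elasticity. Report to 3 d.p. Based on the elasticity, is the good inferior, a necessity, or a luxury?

-1.376 (inferior good)

At P = 27.1, I = 11086: Q = 82.023.
Holding P constant, ∂Q/∂I = -112.9/I = -0.010184.
η_I = (∂Q/∂I)·(I/Q) = -0.010184 × (11086/82.023) = -1.376.
Since η < 0, this is an inferior good.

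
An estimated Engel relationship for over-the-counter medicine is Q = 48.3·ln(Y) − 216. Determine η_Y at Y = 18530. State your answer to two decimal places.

At Y = 18530: Q = 258.651.
dQ/dY = 48.3/Y = 0.00260658 at this income.
η = (dQ/dY)·(Y/Q) = 0.00260658 × (18530/258.651) = 0.19.

0.19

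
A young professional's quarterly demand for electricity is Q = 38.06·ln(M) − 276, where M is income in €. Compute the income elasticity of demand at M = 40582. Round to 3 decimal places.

At M = 40582: Q = 127.858.
dQ/dM = 38.06/M = 0.000937854 at this income.
η = (dQ/dM)·(M/Q) = 0.000937854 × (40582/127.858) = 0.298.

0.298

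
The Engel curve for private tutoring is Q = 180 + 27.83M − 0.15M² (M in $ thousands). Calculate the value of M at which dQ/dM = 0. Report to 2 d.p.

92.77

dQ/dM = 27.83 − 0.3M.
The good is inferior where dQ/dM < 0. Setting dQ/dM = 0 gives M = 27.83 / 0.3 = 92.77.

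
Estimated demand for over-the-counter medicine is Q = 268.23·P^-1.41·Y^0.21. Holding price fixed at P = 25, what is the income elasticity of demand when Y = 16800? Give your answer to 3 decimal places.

For a multiplicative demand Q = A·P^α·Y^β, the income elasticity is β everywhere.
Here β = 0.21, so η = 0.210.

0.210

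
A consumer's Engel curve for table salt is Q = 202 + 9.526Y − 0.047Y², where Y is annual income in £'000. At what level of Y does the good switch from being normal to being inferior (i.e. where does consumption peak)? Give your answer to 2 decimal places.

101.34

dQ/dY = 9.526 − 0.094Y.
The good is inferior where dQ/dY < 0. Setting dQ/dY = 0 gives Y = 9.526 / 0.094 = 101.34.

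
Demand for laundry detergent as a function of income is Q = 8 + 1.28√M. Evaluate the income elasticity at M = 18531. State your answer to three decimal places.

0.478

At M = 18531: Q = 182.245.
dQ/dM = 1.28/(2√M) = 0.00470144 at this income.
η = (dQ/dM)·(M/Q) = 0.00470144 × (18531/182.245) = 0.478.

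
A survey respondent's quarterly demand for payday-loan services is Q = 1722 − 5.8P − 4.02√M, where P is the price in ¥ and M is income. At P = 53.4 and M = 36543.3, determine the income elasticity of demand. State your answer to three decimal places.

-0.597

At P = 53.4, M = 36543.3: Q = 643.805.
Holding P constant, ∂Q/∂M = -4.02/(2√M) = -0.0105146.
η_M = (∂Q/∂M)·(M/Q) = -0.0105146 × (36543.3/643.805) = -0.597.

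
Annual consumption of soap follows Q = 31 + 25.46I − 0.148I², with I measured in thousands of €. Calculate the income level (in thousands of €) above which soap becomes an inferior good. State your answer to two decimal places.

86.01

dQ/dI = 25.46 − 0.296I.
The good is inferior where dQ/dI < 0. Setting dQ/dI = 0 gives I = 25.46 / 0.296 = 86.01.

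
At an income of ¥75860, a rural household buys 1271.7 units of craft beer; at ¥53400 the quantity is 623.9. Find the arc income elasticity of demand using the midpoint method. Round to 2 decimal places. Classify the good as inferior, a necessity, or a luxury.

ΔQ = 623.9 − 1271.7 = -647.8; midpoint Q̄ = (1271.7 + 623.9)/2 = 947.8.
ΔI = 53400 − 75860 = -22460; midpoint Ī = (75860 + 53400)/2 = 64630.
η = (ΔQ/Q̄) ÷ (ΔI/Ī) = (-647.8/947.8) ÷ (-22460/64630) = 1.97.
η > 1 ⇒ luxury.

1.97 (luxury)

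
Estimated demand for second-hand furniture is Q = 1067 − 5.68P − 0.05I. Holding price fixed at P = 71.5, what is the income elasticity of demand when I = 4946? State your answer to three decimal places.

-0.598

At P = 71.5, I = 4946: Q = 413.580.
Holding P constant, ∂Q/∂I = −0.05.
η_I = (∂Q/∂I)·(I/Q) = -0.05 × (4946/413.580) = -0.598.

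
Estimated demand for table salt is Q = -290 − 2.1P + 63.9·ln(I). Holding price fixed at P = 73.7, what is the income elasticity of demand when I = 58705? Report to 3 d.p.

At P = 73.7, I = 58705: Q = 256.870.
Holding P constant, ∂Q/∂I = 63.9/I = 0.00108849.
η_I = (∂Q/∂I)·(I/Q) = 0.00108849 × (58705/256.870) = 0.249.

0.249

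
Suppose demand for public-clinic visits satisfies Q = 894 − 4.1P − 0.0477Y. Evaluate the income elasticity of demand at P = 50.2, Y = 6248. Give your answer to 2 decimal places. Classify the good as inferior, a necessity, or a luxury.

At P = 50.2, Y = 6248: Q = 390.150.
Holding P constant, ∂Q/∂Y = −0.0477.
η_Y = (∂Q/∂Y)·(Y/Q) = -0.0477 × (6248/390.150) = -0.76.
Since η < 0, this is an inferior good.

-0.76 (inferior good)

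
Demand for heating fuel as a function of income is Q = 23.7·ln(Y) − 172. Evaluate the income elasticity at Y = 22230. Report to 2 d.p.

At Y = 22230: Q = 65.218.
dQ/dY = 23.7/Y = 0.00106613 at this income.
η = (dQ/dY)·(Y/Q) = 0.00106613 × (22230/65.218) = 0.36.

0.36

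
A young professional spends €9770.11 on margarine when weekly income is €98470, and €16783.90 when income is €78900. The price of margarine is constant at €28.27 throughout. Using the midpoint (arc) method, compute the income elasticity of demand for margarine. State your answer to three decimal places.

-2.394

With a constant price, Q₁ = 9770.11/28.27 = 345.600 and Q₂ = 16783.90/28.27 = 593.700 (equivalently, work directly with expenditure since P cancels).
Midpoint %ΔQ = (16783.90 − 9770.11)/13277.01 = 0.52827; midpoint %ΔI = (78900 − 98470)/88685 = -0.22067.
η = 0.52827 / -0.22067 = -2.394.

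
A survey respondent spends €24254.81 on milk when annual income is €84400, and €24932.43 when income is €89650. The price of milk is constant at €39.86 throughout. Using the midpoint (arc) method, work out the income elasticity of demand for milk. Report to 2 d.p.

0.46

With a constant price, Q₁ = 24254.81/39.86 = 608.500 and Q₂ = 24932.43/39.86 = 625.500 (equivalently, work directly with expenditure since P cancels).
Midpoint %ΔQ = (24932.43 − 24254.81)/24593.62 = 0.02755; midpoint %ΔI = (89650 − 84400)/87025 = 0.06033.
η = 0.02755 / 0.06033 = 0.46.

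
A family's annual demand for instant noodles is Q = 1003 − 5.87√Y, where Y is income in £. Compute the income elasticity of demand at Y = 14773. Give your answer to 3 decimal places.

At Y = 14773: Q = 289.535.
dQ/dY = -5.87/(2√Y) = -0.0241476 at this income.
η = (dQ/dY)·(Y/Q) = -0.0241476 × (14773/289.535) = -1.232.

-1.232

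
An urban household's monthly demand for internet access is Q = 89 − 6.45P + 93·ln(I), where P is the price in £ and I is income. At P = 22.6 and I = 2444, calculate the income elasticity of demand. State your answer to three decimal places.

0.139

At P = 22.6, I = 2444: Q = 668.759.
Holding P constant, ∂Q/∂I = 93/I = 0.0380524.
η_I = (∂Q/∂I)·(I/Q) = 0.0380524 × (2444/668.759) = 0.139.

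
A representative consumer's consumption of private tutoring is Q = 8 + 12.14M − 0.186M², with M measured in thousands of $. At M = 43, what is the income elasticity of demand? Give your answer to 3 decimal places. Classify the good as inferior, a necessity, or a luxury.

At M = 43: Q = 186.1060.
dQ/dM = 12.14 − 0.372M = -3.85600.
η = (dQ/dM)·(M/Q) = -3.85600 × (43/186.1060) = -0.891.
η < 0 ⇒ inferior good.

-0.891 (inferior good)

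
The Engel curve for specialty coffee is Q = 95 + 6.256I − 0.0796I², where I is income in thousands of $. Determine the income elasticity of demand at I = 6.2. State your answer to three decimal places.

At I = 6.2: Q = 130.7274.
dQ/dI = 6.256 − 0.1592I = 5.26896.
η = (dQ/dI)·(I/Q) = 5.26896 × (6.2/130.7274) = 0.250.

0.250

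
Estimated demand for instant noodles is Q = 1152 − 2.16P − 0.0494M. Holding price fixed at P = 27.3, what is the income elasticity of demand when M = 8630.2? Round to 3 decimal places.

At P = 27.3, M = 8630.2: Q = 666.700.
Holding P constant, ∂Q/∂M = −0.0494.
η_M = (∂Q/∂M)·(M/Q) = -0.0494 × (8630.2/666.700) = -0.639.

-0.639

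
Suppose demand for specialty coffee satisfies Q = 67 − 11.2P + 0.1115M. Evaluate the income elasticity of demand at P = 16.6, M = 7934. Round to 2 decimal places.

At P = 16.6, M = 7934: Q = 765.721.
Holding P constant, ∂Q/∂M = 0.1115.
η_M = (∂Q/∂M)·(M/Q) = 0.1115 × (7934/765.721) = 1.16.

1.16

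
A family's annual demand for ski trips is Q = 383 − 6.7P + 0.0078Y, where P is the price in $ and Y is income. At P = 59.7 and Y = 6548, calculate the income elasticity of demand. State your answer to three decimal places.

At P = 59.7, Y = 6548: Q = 34.084.
Holding P constant, ∂Q/∂Y = 0.0078.
η_Y = (∂Q/∂Y)·(Y/Q) = 0.0078 × (6548/34.084) = 1.498.

1.498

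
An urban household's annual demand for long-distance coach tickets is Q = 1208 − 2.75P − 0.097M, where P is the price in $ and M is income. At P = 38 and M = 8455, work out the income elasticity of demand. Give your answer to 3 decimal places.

-2.894

At P = 38, M = 8455: Q = 283.365.
Holding P constant, ∂Q/∂M = −0.097.
η_M = (∂Q/∂M)·(M/Q) = -0.097 × (8455/283.365) = -2.894.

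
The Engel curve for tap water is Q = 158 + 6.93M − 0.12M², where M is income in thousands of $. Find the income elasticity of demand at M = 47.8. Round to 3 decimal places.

At M = 47.8: Q = 215.0732.
dQ/dM = 6.93 − 0.24M = -4.54200.
η = (dQ/dM)·(M/Q) = -4.54200 × (47.8/215.0732) = -1.009.

-1.009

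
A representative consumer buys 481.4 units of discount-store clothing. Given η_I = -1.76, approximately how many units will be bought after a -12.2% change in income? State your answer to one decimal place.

%ΔQ ≈ η × %ΔI = -1.76 × (-12.2%) = 21.472%.
New Q ≈ 481.4 × (1 + 0.21472) = 584.8.

584.8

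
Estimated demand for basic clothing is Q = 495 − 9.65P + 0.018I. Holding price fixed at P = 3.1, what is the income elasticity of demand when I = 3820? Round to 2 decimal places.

At P = 3.1, I = 3820: Q = 533.845.
Holding P constant, ∂Q/∂I = 0.018.
η_I = (∂Q/∂I)·(I/Q) = 0.018 × (3820/533.845) = 0.13.

0.13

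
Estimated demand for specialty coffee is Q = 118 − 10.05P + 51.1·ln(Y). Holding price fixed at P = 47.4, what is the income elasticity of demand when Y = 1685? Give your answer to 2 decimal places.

At P = 47.4, Y = 1685: Q = 21.279.
Holding P constant, ∂Q/∂Y = 51.1/Y = 0.0303264.
η_Y = (∂Q/∂Y)·(Y/Q) = 0.0303264 × (1685/21.279) = 2.40.

2.40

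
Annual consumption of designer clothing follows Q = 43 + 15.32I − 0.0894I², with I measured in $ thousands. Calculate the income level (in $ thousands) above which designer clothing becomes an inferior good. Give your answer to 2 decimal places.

85.68

dQ/dI = 15.32 − 0.1788I.
The good is inferior where dQ/dI < 0. Setting dQ/dI = 0 gives I = 15.32 / 0.1788 = 85.68.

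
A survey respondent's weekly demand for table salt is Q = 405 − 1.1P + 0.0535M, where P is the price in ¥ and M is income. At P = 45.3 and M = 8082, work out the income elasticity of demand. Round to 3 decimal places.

0.549

At P = 45.3, M = 8082: Q = 787.557.
Holding P constant, ∂Q/∂M = 0.0535.
η_M = (∂Q/∂M)·(M/Q) = 0.0535 × (8082/787.557) = 0.549.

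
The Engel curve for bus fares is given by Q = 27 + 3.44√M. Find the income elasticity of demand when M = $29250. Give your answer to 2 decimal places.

0.48

At M = 29250: Q = 615.331.
dQ/dM = 3.44/(2√M) = 0.0100569 at this income.
η = (dQ/dM)·(M/Q) = 0.0100569 × (29250/615.331) = 0.48.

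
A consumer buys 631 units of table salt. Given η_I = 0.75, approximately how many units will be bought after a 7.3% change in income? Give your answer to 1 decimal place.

665.5

%ΔQ ≈ η × %ΔI = 0.75 × 7.3% = 5.475%.
New Q ≈ 631 × (1 + 0.05475) = 665.5.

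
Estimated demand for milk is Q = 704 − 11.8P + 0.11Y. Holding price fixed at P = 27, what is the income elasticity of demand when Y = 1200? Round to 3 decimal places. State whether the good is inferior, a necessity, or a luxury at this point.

At P = 27, Y = 1200: Q = 517.400.
Holding P constant, ∂Q/∂Y = 0.11.
η_Y = (∂Q/∂Y)·(Y/Q) = 0.11 × (1200/517.400) = 0.255.
Since 0 < η < 1, this is a necessity.

0.255 (necessity)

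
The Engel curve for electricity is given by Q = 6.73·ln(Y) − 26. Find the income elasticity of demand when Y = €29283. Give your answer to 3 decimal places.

At Y = 29283: Q = 43.216.
dQ/dY = 6.73/Y = 0.000229826 at this income.
η = (dQ/dY)·(Y/Q) = 0.000229826 × (29283/43.216) = 0.156.

0.156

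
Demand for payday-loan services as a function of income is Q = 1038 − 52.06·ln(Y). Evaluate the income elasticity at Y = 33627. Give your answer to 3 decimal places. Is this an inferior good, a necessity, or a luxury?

At Y = 33627: Q = 495.374.
dQ/dY = -52.06/Y = -0.00154816 at this income.
η = (dQ/dY)·(Y/Q) = -0.00154816 × (33627/495.374) = -0.105.
Since η < 0, the good is an inferior good.

-0.105 (inferior good)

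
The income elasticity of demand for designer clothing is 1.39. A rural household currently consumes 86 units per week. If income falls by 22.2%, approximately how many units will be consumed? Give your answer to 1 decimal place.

%ΔQ ≈ η × %ΔI = 1.39 × (-22.2%) = -30.858%.
New Q ≈ 86 × (1 − 0.30858) = 59.5.

59.5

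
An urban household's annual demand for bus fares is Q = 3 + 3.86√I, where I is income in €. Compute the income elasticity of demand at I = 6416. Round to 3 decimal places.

At I = 6416: Q = 312.186.
dQ/dI = 3.86/(2√I) = 0.0240949 at this income.
η = (dQ/dI)·(I/Q) = 0.0240949 × (6416/312.186) = 0.495.

0.495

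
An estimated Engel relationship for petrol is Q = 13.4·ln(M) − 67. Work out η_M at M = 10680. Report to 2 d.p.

0.23

At M = 10680: Q = 57.300.
dQ/dM = 13.4/M = 0.00125468 at this income.
η = (dQ/dM)·(M/Q) = 0.00125468 × (10680/57.300) = 0.23.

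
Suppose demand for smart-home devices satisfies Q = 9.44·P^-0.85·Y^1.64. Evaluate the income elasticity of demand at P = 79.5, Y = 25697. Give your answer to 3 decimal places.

For a multiplicative demand Q = A·P^α·Y^β, the income elasticity is β everywhere.
Here β = 1.64, so η = 1.640.

1.640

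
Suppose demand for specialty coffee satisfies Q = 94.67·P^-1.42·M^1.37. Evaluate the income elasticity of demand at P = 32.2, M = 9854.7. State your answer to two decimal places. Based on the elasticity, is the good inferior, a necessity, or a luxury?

For a multiplicative demand Q = A·P^α·M^β, the income elasticity is β everywhere.
Here β = 1.37, so η = 1.37.
Since η > 1, this is a luxury.

1.37 (luxury)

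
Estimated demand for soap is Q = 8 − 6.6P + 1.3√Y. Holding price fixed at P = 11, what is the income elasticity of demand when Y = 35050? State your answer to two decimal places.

0.68

At P = 11, Y = 35050: Q = 178.781.
Holding P constant, ∂Q/∂Y = 1.3/(2√Y) = 0.00347192.
η_Y = (∂Q/∂Y)·(Y/Q) = 0.00347192 × (35050/178.781) = 0.68.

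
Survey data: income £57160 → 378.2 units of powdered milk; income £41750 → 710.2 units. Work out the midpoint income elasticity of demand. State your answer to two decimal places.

ΔQ = 710.2 − 378.2 = 332; midpoint Q̄ = (378.2 + 710.2)/2 = 544.2.
ΔI = 41750 − 57160 = -15410; midpoint Ī = (57160 + 41750)/2 = 49455.
η = (ΔQ/Q̄) ÷ (ΔI/Ī) = (332/544.2) ÷ (-15410/49455) = -1.96.

-1.96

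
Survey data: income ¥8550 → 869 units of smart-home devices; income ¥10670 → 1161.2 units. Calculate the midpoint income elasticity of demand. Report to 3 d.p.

ΔQ = 1161.2 − 869 = 292.2; midpoint Q̄ = (869 + 1161.2)/2 = 1015.1.
ΔI = 10670 − 8550 = 2120; midpoint Ī = (8550 + 10670)/2 = 9610.
η = (ΔQ/Q̄) ÷ (ΔI/Ī) = (292.2/1015.1) ÷ (2120/9610) = 1.305.

1.305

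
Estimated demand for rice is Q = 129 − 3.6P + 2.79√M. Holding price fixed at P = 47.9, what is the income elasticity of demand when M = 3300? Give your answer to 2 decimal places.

At P = 47.9, M = 3300: Q = 116.833.
Holding P constant, ∂Q/∂M = 2.79/(2√M) = 0.0242838.
η_M = (∂Q/∂M)·(M/Q) = 0.0242838 × (3300/116.833) = 0.69.

0.69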